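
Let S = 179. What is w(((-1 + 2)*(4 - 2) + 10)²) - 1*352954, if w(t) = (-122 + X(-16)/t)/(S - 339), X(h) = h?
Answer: -508252661/1440 ≈ -3.5295e+5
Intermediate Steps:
w(t) = 61/80 + 1/(10*t) (w(t) = (-122 - 16/t)/(179 - 339) = (-122 - 16/t)/(-160) = (-122 - 16/t)*(-1/160) = 61/80 + 1/(10*t))
w(((-1 + 2)*(4 - 2) + 10)²) - 1*352954 = (8 + 61*((-1 + 2)*(4 - 2) + 10)²)/(80*(((-1 + 2)*(4 - 2) + 10)²)) - 1*352954 = (8 + 61*(1*2 + 10)²)/(80*((1*2 + 10)²)) - 352954 = (8 + 61*(2 + 10)²)/(80*((2 + 10)²)) - 352954 = (8 + 61*12²)/(80*(12²)) - 352954 = (1/80)*(8 + 61*144)/144 - 352954 = (1/80)*(1/144)*(8 + 8784) - 352954 = (1/80)*(1/144)*8792 - 352954 = 1099/1440 - 352954 = -508252661/1440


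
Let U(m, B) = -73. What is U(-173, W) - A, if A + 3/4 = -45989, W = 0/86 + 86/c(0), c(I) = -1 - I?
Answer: 183667/4 ≈ 45917.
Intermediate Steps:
W = -86 (W = 0/86 + 86/(-1 - 1*0) = 0*(1/86) + 86/(-1 + 0) = 0 + 86/(-1) = 0 + 86*(-1) = 0 - 86 = -86)
A = -183959/4 (A = -¾ - 45989 = -183959/4 ≈ -45990.)
U(-173, W) - A = -73 - 1*(-183959/4) = -73 + 183959/4 = 183667/4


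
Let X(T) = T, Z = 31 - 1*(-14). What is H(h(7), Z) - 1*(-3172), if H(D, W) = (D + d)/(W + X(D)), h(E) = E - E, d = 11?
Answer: 142751/45 ≈ 3172.2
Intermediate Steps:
Z = 45 (Z = 31 + 14 = 45)
h(E) = 0
H(D, W) = (11 + D)/(D + W) (H(D, W) = (D + 11)/(W + D) = (11 + D)/(D + W))
H(h(7), Z) - 1*(-3172) = (11 + 0)/(0 + 45) - 1*(-3172) = 11/45 + 3172 = 142751/45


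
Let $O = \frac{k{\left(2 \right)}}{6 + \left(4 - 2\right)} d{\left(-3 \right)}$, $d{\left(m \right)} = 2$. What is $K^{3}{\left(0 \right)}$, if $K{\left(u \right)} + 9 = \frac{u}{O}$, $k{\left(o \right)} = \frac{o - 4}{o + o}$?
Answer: $-729$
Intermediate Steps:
$k{\left(o \right)} = \frac{-4 + o}{2 o}$
$O = - \frac{1}{8}$ ($O = \frac{\frac{1}{2} \cdot \frac{1}{2} \left(-4 + 2\right)}{6 + \left(4 - 2\right)} 2 = \frac{\frac{1}{2} \cdot \frac{1}{2} \left(-2\right)}{6 + 2} \cdot 2 = - \frac{1}{2 \cdot 8} \cdot 2 = \left(- \frac{1}{2}\right) \frac{1}{8} \cdot 2 = \left(- \frac{1}{16}\right) 2 = - \frac{1}{8} \approx -0.125$)
$K{\left(u \right)} = -9 - 8 u$ ($K{\left(u \right)} = -9 + \frac{u}{- \frac{1}{8}} = -9 + u \left(-8\right) = -9 - 8 u$)
$K^{3}{\left(0 \right)} = \left(-9 - 0\right)^{3} = \left(-9 + 0\right)^{3} = \left(-9\right)^{3} = -729$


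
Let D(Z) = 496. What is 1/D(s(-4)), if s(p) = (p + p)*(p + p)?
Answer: 1/496 ≈ 0.0020161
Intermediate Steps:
s(p) = 4*p² (s(p) = (2*p)*(2*p) = 4*p²)
1/D(s(-4)) = 1/496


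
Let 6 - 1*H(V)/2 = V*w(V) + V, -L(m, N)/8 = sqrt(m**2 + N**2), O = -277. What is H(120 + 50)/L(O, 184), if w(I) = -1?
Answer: -3*sqrt(110585)/221170 ≈ -0.0045107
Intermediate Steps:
L(m, N) = -8*sqrt(N**2 + m**2) (L(m, N) = -8*sqrt(m**2 + N**2) = -8*sqrt(N**2 + m**2))
H(V) = 12 (H(V) = 12 - 2*(V*(-1) + V) = 12 - 2*(-V + V) = 12 - 2*0 = 12 + 0 = 12)
H(120 + 50)/L(O, 184) = 12/((-8*sqrt(184**2 + (-277)**2))) = 12/((-8*sqrt(33856 + 76729))) = 12/((-8*sqrt(110585))) = 12*(-sqrt(110585)/884680) = -3*sqrt(110585)/221170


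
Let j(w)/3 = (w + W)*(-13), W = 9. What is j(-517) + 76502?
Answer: 96314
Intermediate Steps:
j(w) = -351 - 39*w (j(w) = 3*((w + 9)*(-13)) = 3*((9 + w)*(-13)) = 3*(-117 - 13*w) = -351 - 39*w)
j(-517) + 76502 = (-351 - 39*(-517)) + 76502 = (-351 + 20163) + 76502 = 19812 + 76502 = 96314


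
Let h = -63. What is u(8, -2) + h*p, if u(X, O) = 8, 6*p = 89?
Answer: -1853/2 ≈ -926.50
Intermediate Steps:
p = 89/6 (p = (⅙)*89 = 89/6 ≈ 14.833)
u(8, -2) + h*p = 8 - 63*89/6 = 8 - 1869/2 = -1853/2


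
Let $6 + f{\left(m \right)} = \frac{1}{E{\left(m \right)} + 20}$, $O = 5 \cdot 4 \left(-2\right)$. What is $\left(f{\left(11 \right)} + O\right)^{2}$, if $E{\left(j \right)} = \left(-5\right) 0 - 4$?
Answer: $\frac{540225}{256} \approx 2110.3$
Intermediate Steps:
$E{\left(j \right)} = -4$ ($E{\left(j \right)} = 0 - 4 = -4$)
$O = -40$ ($O = 20 \left(-2\right) = -40$)
$f{\left(m \right)} = - \frac{95}{16}$ ($f{\left(m \right)} = -6 + \frac{1}{-4 + 20} = -6 + \frac{1}{16} = - \frac{95}{16}$)
$\left(f{\left(11 \right)} + O\right)^{2} = \left(- \frac{95}{16} - 40\right)^{2} = \left(- \frac{735}{16}\right)^{2} = \frac{540225}{256}$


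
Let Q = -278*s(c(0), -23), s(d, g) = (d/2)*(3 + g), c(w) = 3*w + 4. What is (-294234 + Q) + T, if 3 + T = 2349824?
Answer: 2066707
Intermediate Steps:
T = 2349821 (T = -3 + 2349824 = 2349821)
c(w) = 4 + 3*w
s(d, g) = d*(3 + g)/2 (s(d, g) = (d*(1/2))*(3 + g) = (d/2)*(3 + g) = d*(3 + g)/2)
Q = 11120 (Q = -139*(4 + 3*0)*(3 - 23) = -139*(4 + 0)*(-20) = -139*4*(-20) = -278*(-40) = 11120)
(-294234 + Q) + T = (-294234 + 11120) + 2349821 = -283114 + 2349821 = 2066707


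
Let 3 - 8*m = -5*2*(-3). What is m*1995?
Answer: -53865/8 ≈ -6733.1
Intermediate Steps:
m = -27/8 (m = 3/8 - (-5*2)*(-3)/8 = 3/8 - (-5)*(-3)/4 = 3/8 - ⅛*30 = 3/8 - 15/4 = -27/8 ≈ -3.3750)
m*1995 = -27/8*1995 = -53865/8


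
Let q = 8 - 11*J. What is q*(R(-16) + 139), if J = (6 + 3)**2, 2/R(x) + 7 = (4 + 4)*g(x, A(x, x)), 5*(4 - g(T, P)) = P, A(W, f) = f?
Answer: -31061291/253 ≈ -1.2277e+5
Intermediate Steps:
g(T, P) = 4 - P/5
R(x) = 2/(25 - 8*x/5) (R(x) = 2/(-7 + (4 + 4)*(4 - x/5)) = 2/(-7 + 8*(4 - x/5)) = 2/(-7 + (32 - 8*x/5)) = 2/(25 - 8*x/5))
J = 81 (J = 9**2 = 81)
q = -883 (q = 8 - 11*81 = 8 - 891 = -883)
q*(R(-16) + 139) = -883*(-10/(-125 + 8*(-16)) + 139) = -883*(-10/(-125 - 128) + 139) = -883*(-10/(-253) + 139) = -883*(-10*(-1/253) + 139) = -883*(10/253 + 139) = -883*35177/253 = -31061291/253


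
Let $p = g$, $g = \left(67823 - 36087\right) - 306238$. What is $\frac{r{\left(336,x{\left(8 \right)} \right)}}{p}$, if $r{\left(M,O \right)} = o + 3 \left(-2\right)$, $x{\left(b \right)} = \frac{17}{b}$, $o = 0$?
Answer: $\frac{3}{137251} \approx 2.1858 \cdot 10^{-5}$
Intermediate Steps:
$g = -274502$ ($g = 31736 - 306238 = -274502$)
$r{\left(M,O \right)} = -6$ ($r{\left(M,O \right)} = 0 + 3 \left(-2\right) = 0 - 6 = -6$)
$p = -274502$
$\frac{r{\left(336,x{\left(8 \right)} \right)}}{p} = - \frac{6}{-274502} = \left(-6\right) \left(- \frac{1}{274502}\right) = \frac{3}{137251}$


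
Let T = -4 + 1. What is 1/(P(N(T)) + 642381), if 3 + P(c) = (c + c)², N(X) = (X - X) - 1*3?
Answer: 1/642414 ≈ 1.5566e-6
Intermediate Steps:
T = -3
N(X) = -3 (N(X) = 0 - 3 = -3)
P(c) = -3 + 4*c² (P(c) = -3 + (c + c)² = -3 + (2*c)² = -3 + 4*c²)
1/(P(N(T)) + 642381) = 1/((-3 + 4*(-3)²) + 642381) = 1/((-3 + 4*9) + 642381) = 1/((-3 + 36) + 642381) = 1/(33 + 642381) = 1/642414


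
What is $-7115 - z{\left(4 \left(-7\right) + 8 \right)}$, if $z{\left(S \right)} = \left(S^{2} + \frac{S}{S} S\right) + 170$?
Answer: $-7665$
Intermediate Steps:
$z{\left(S \right)} = 170 + S + S^{2}$ ($z{\left(S \right)} = \left(S^{2} + 1 S\right) + 170 = \left(S^{2} + S\right) + 170 = \left(S + S^{2}\right) + 170 = 170 + S + S^{2}$)
$-7115 - z{\left(4 \left(-7\right) + 8 \right)} = -7115 - \left(170 + \left(4 \left(-7\right) + 8\right) + \left(4 \left(-7\right) + 8\right)^{2}\right) = -7115 - \left(170 + \left(-28 + 8\right) + \left(-28 + 8\right)^{2}\right) = -7115 - \left(170 - 20 + \left(-20\right)^{2}\right) = -7115 - \left(170 - 20 + 400\right) = -7115 - 550 = -7665$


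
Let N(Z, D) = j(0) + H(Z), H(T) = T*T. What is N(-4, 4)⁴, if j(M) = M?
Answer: 65536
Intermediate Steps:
H(T) = T²
N(Z, D) = Z² (N(Z, D) = 0 + Z² = Z²)
N(-4, 4)⁴ = ((-4)²)⁴ = 16⁴ = 65536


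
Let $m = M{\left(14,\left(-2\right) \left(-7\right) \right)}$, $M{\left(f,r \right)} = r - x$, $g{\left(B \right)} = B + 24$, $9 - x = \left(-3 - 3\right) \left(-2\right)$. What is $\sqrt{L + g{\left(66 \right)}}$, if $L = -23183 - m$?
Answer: $i \sqrt{23110} \approx 152.02 i$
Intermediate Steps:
$x = -3$ ($x = 9 - \left(-3 - 3\right) \left(-2\right) = 9 - \left(-6\right) \left(-2\right) = 9 - 12 = -3$)
$g{\left(B \right)} = 24 + B$
$M{\left(f,r \right)} = 3 + r$ ($M{\left(f,r \right)} = r - -3 = r + 3 = 3 + r$)
$m = 17$ ($m = 3 - -14 = 3 + 14 = 17$)
$L = -23200$ ($L = -23183 - 17 = -23200$)
$\sqrt{L + g{\left(66 \right)}} = \sqrt{-23200 + \left(24 + 66\right)} = \sqrt{-23200 + 90} = \sqrt{-23110} = i \sqrt{23110}$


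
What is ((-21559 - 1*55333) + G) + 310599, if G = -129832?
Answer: 103875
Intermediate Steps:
((-21559 - 1*55333) + G) + 310599 = ((-21559 - 1*55333) - 129832) + 310599 = ((-21559 - 55333) - 129832) + 310599 = (-76892 - 129832) + 310599 = -206724 + 310599 = 103875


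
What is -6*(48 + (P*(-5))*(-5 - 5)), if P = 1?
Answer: -588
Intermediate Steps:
-6*(48 + (P*(-5))*(-5 - 5)) = -6*(48 + (1*(-5))*(-5 - 5)) = -6*(48 - 5*(-10)) = -6*(48 + 50) = -6*98 = -588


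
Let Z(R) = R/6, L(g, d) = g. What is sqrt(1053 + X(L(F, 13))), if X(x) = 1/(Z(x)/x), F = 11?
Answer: sqrt(1059) ≈ 32.542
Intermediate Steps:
Z(R) = R/6 (Z(R) = R*(1/6) = R/6)
X(x) = 6 (X(x) = 1/((x/6)/x) = 1/(1/6) = 6)
sqrt(1053 + X(L(F, 13))) = sqrt(1053 + 6) = sqrt(1059)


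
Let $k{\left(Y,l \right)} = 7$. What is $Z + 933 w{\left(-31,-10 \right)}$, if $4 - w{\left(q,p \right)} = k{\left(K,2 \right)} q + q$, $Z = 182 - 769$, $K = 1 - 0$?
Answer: $234529$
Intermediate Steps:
$K = 1$ ($K = 1 + 0 = 1$)
$Z = -587$ ($Z = 182 - 769 = -587$)
$w{\left(q,p \right)} = 4 - 8 q$ ($w{\left(q,p \right)} = 4 - \left(7 q + q\right) = 4 - 8 q$)
$Z + 933 w{\left(-31,-10 \right)} = -587 + 933 \left(4 - -248\right) = -587 + 933 \left(4 + 248\right) = -587 + 933 \cdot 252 = -587 + 235116 = 234529$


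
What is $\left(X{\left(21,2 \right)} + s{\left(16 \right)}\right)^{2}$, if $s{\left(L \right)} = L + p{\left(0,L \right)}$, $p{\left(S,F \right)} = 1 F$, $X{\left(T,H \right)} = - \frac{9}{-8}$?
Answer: $\frac{70225}{64} \approx 1097.3$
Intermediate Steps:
$X{\left(T,H \right)} = \frac{9}{8}$ ($X{\left(T,H \right)} = \left(-9\right) \left(- \frac{1}{8}\right) = \frac{9}{8}$)
$p{\left(S,F \right)} = F$
$s{\left(L \right)} = 2 L$ ($s{\left(L \right)} = L + L = 2 L$)
$\left(X{\left(21,2 \right)} + s{\left(16 \right)}\right)^{2} = \left(\frac{9}{8} + 2 \cdot 16\right)^{2} = \left(\frac{9}{8} + 32\right)^{2} = \left(\frac{265}{8}\right)^{2} = \frac{70225}{64}$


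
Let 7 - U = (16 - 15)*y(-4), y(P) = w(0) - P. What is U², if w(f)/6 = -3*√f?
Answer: 9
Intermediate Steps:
w(f) = -18*√f (w(f) = 6*(-3*√f) = -18*√f)
y(P) = -P (y(P) = -18*√0 - P = -18*0 - P = 0 - P = -P)
U = 3 (U = 7 - (16 - 15)*(-1*(-4)) = 7 - 4 = 3)
U² = 3² = 9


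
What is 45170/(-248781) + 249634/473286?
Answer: 617058599/1784008551 ≈ 0.34588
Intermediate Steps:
45170/(-248781) + 249634/473286 = 45170*(-1/248781) + 249634*(1/473286) = -45170/248781 + 11347/21513 = 617058599/1784008551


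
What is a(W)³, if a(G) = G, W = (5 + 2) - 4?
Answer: 27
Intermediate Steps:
W = 3 (W = 7 - 4 = 3)
a(W)³ = 3³ = 27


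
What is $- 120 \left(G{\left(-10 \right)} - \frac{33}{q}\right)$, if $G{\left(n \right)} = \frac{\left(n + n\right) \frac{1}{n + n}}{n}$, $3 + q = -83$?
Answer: $- \frac{1464}{43} \approx -34.047$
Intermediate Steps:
$q = -86$ ($q = -3 - 83 = -86$)
$G{\left(n \right)} = \frac{1}{n}$ ($G{\left(n \right)} = \frac{2 n \frac{1}{2 n}}{n} = 1 \frac{1}{n} = \frac{1}{n}$)
$- 120 \left(G{\left(-10 \right)} - \frac{33}{q}\right) = - 120 \left(\frac{1}{-10} - \frac{33}{-86}\right) = - 120 \left(- \frac{1}{10} - - \frac{33}{86}\right) = - 120 \left(- \frac{1}{10} + \frac{33}{86}\right) = \left(-120\right) \frac{61}{215} = - \frac{1464}{43}$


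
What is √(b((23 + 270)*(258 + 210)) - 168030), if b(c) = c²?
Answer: 3*√2089202594 ≈ 1.3712e+5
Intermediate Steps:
√(b((23 + 270)*(258 + 210)) - 168030) = √(((23 + 270)*(258 + 210))² - 168030) = √((293*468)² - 168030) = √(137124² - 168030) = √(18802991376 - 168030) = √18802823346 = 3*√2089202594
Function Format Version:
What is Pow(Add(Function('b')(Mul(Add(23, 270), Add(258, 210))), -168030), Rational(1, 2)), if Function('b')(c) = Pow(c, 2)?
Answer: Mul(3, Pow(2089202594, Rational(1, 2))) ≈ 1.3712e+5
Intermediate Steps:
Pow(Add(Function('b')(Mul(Add(23, 270), Add(258, 210))), -168030), Rational(1, 2)) = Pow(Add(Pow(Mul(Add(23, 270), Add(258, 210)), 2), -168030), Rational(1, 2)) = Pow(Add(Pow(Mul(293, 468), 2), -168030), Rational(1, 2)) = Pow(Add(Pow(137124, 2), -168030), Rational(1, 2)) = Pow(Add(18802991376, -168030), Rational(1, 2)) = Pow(18802823346, Rational(1, 2)) = Mul(3, Pow(2089202594, Rational(1, 2)))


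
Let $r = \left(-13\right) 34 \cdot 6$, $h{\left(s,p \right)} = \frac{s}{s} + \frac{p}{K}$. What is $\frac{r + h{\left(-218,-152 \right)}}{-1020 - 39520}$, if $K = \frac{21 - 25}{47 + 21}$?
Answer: $\frac{67}{40540} \approx 0.0016527$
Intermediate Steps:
$K = - \frac{1}{17}$ ($K = - \frac{4}{68} = \left(-4\right) \frac{1}{68} = - \frac{1}{17} \approx -0.058824$)
$h{\left(s,p \right)} = 1 - 17 p$ ($h{\left(s,p \right)} = \frac{s}{s} + \frac{p}{- \frac{1}{17}} = 1 + p \left(-17\right) = 1 - 17 p$)
$r = -2652$ ($r = \left(-442\right) 6 = -2652$)
$\frac{r + h{\left(-218,-152 \right)}}{-1020 - 39520} = \frac{-2652 + \left(1 - -2584\right)}{-1020 - 39520} = \frac{-2652 + \left(1 + 2584\right)}{-40540} = \left(-2652 + 2585\right) \left(- \frac{1}{40540}\right) = \left(-67\right) \left(- \frac{1}{40540}\right) = \frac{67}{40540}$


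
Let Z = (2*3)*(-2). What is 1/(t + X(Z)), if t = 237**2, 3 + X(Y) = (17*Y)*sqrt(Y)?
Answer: 9361/525853158 + 34*I*sqrt(3)/262926579 ≈ 1.7802e-5 + 2.2398e-7*I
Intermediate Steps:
Z = -12 (Z = 6*(-2) = -12)
X(Y) = -3 + 17*Y**(3/2) (X(Y) = -3 + (17*Y)*sqrt(Y) = -3 + 17*Y**(3/2))
t = 56169
1/(t + X(Z)) = 1/(56169 + (-3 + 17*(-12)**(3/2))) = 1/(56169 + (-3 + 17*(-24*I*sqrt(3)))) = 1/(56169 + (-3 - 408*I*sqrt(3))) = 1/(56166 - 408*I*sqrt(3))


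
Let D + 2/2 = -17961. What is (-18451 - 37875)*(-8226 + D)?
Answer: 1475065288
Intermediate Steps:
D = -17962 (D = -1 - 17961 = -17962)
(-18451 - 37875)*(-8226 + D) = (-18451 - 37875)*(-8226 - 17962) = -56326*(-26188) = 1475065288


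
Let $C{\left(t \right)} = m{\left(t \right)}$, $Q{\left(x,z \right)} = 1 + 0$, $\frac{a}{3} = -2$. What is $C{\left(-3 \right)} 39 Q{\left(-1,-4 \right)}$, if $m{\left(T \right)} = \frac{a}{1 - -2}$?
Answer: $-78$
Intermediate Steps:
$a = -6$ ($a = 3 \left(-2\right) = -6$)
$Q{\left(x,z \right)} = 1$
$m{\left(T \right)} = -2$ ($m{\left(T \right)} = - \frac{6}{1 - -2} = - \frac{6}{1 + 2} = - \frac{6}{3} = \left(-6\right) \frac{1}{3} = -2$)
$C{\left(t \right)} = -2$
$C{\left(-3 \right)} 39 Q{\left(-1,-4 \right)} = \left(-2\right) 39 \cdot 1 = \left(-78\right) 1 = -78$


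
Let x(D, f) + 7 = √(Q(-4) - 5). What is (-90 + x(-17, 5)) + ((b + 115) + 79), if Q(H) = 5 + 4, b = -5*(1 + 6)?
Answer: 64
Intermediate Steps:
b = -35 (b = -5*7 = -35)
Q(H) = 9
x(D, f) = -5 (x(D, f) = -7 + √(9 - 5) = -7 + √4 = -7 + 2 = -5)
(-90 + x(-17, 5)) + ((b + 115) + 79) = (-90 - 5) + ((-35 + 115) + 79) = -95 + (80 + 79) = -95 + 159 = 64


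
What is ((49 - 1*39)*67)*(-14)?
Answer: -9380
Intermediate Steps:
((49 - 1*39)*67)*(-14) = ((49 - 39)*67)*(-14) = (10*67)*(-14) = 670*(-14) = -9380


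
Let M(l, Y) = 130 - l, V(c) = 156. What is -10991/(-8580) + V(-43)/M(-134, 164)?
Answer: 16061/8580 ≈ 1.8719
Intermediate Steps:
-10991/(-8580) + V(-43)/M(-134, 164) = -10991/(-8580) + 156/(130 - 1*(-134)) = -10991*(-1/8580) + 156/(130 + 134) = 10991/8580 + 156/264 = 10991/8580 + 156*(1/264) = 10991/8580 + 13/22 = 16061/8580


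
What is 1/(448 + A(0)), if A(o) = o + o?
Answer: 1/448 ≈ 0.0022321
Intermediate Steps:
A(o) = 2*o
1/(448 + A(0)) = 1/(448 + 2*0) = 1/(448 + 0) = 1/448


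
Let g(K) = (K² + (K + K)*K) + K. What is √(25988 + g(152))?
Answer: 14*√487 ≈ 308.95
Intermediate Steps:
g(K) = K + 3*K² (g(K) = (K² + (2*K)*K) + K = (K² + 2*K²) + K = 3*K² + K = K + 3*K²)
√(25988 + g(152)) = √(25988 + 152*(1 + 3*152)) = √(25988 + 152*(1 + 456)) = √(25988 + 152*457) = √(25988 + 69464) = √95452 = 14*√487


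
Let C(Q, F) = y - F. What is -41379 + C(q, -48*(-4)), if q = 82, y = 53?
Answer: -41518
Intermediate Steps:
C(Q, F) = 53 - F
-41379 + C(q, -48*(-4)) = -41379 + (53 - (-48)*(-4)) = -41379 + (53 - 1*192) = -41379 + (53 - 192) = -41379 - 139 = -41518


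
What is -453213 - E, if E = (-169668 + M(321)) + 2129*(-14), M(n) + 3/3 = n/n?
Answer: -253739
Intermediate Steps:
M(n) = 0 (M(n) = -1 + n/n = -1 + 1 = 0)
E = -199474 (E = (-169668 + 0) + 2129*(-14) = -169668 - 29806 = -199474)
-453213 - E = -453213 - 1*(-199474) = -453213 + 199474 = -253739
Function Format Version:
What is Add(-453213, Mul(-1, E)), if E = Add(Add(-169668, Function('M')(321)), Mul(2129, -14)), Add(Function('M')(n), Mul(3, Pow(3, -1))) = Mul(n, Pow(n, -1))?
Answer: -253739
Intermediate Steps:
Function('M')(n) = 0 (Function('M')(n) = Add(-1, Mul(n, Pow(n, -1))) = Add(-1, 1) = 0)
E = -199474 (E = Add(Add(-169668, 0), Mul(2129, -14)) = Add(-169668, -29806) = -199474)
Add(-453213, Mul(-1, E)) = Add(-453213, Mul(-1, -199474)) = Add(-453213, 199474) = -253739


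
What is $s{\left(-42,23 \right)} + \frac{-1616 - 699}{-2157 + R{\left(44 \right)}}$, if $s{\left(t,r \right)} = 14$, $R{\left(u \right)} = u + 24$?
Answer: $\frac{31561}{2089} \approx 15.108$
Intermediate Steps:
$R{\left(u \right)} = 24 + u$
$s{\left(-42,23 \right)} + \frac{-1616 - 699}{-2157 + R{\left(44 \right)}} = 14 + \frac{-1616 - 699}{-2157 + \left(24 + 44\right)} = 14 - \frac{2315}{-2157 + 68} = 14 - \frac{2315}{-2089} = 14 - - \frac{2315}{2089} = 14 + \frac{2315}{2089} = \frac{31561}{2089}$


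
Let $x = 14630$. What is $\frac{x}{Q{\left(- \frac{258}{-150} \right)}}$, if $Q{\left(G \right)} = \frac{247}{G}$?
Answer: $\frac{6622}{65} \approx 101.88$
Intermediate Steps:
$\frac{x}{Q{\left(- \frac{258}{-150} \right)}} = \frac{14630}{247 \frac{1}{\left(-258\right) \frac{1}{-150}}} = \frac{14630}{247 \frac{1}{\left(-258\right) \left(- \frac{1}{150}\right)}} = \frac{14630}{247 \frac{1}{\frac{43}{25}}} = \frac{14630}{247 \cdot \frac{25}{43}} = \frac{14630}{\frac{6175}{43}} = 14630 \cdot \frac{43}{6175} = \frac{6622}{65}$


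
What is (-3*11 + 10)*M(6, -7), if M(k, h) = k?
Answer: -138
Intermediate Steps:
(-3*11 + 10)*M(6, -7) = (-3*11 + 10)*6 = (-33 + 10)*6 = -23*6 = -138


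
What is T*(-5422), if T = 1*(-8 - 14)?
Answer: 119284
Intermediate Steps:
T = -22 (T = 1*(-22) = -22)
T*(-5422) = -22*(-5422) = 119284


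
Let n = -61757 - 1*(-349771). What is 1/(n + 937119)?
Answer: 1/1225133 ≈ 8.1624e-7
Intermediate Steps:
n = 288014 (n = -61757 + 349771 = 288014)
1/(n + 937119) = 1/(288014 + 937119) = 1/1225133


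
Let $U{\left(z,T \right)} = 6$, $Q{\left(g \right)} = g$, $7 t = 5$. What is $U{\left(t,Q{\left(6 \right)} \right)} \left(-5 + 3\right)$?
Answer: $-12$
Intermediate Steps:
$t = \frac{5}{7}$ ($t = \frac{1}{7} \cdot 5 = \frac{5}{7} \approx 0.71429$)
$U{\left(t,Q{\left(6 \right)} \right)} \left(-5 + 3\right) = 6 \left(-5 + 3\right) = 6 \left(-2\right) = -12$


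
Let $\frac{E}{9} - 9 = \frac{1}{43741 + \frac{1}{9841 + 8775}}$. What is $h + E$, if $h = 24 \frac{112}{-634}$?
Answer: $\frac{19813988137629}{258127538869} \approx 76.76$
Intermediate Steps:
$h = - \frac{1344}{317}$ ($h = 24 \cdot 112 \left(- \frac{1}{634}\right) = 24 \left(- \frac{56}{317}\right) = - \frac{1344}{317} \approx -4.2397$)
$E = \frac{65957046561}{814282457}$ ($E = 81 + \frac{9}{43741 + \frac{1}{9841 + 8775}} = 81 + \frac{9}{43741 + \frac{1}{18616}} = 81 + \frac{9}{\frac{814282457}{18616}} = 81 + 9 \cdot \frac{18616}{814282457} = 81 + \frac{167544}{814282457} = \frac{65957046561}{814282457} \approx 81.0$)
$h + E = - \frac{1344}{317} + \frac{65957046561}{814282457} = \frac{19813988137629}{258127538869}$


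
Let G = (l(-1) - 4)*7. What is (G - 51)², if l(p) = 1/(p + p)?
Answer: 27225/4 ≈ 6806.3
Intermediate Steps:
l(p) = 1/(2*p)
G = -63/2 (G = ((½)/(-1) - 4)*7 = ((½)*(-1) - 4)*7 = (-½ - 4)*7 = -9/2*7 = -63/2 ≈ -31.500)
(G - 51)² = (-63/2 - 51)² = (-165/2)² = 27225/4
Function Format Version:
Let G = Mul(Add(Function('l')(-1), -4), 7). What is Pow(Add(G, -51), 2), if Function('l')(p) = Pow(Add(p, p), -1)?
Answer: Rational(27225, 4) ≈ 6806.3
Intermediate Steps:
Function('l')(p) = Mul(Rational(1, 2), Pow(p, -1)) (Function('l')(p) = Pow(Mul(2, p), -1) = Mul(Rational(1, 2), Pow(p, -1)))
G = Rational(-63, 2) (G = Mul(Add(Mul(Rational(1, 2), Pow(-1, -1)), -4), 7) = Mul(Add(Mul(Rational(1, 2), -1), -4), 7) = Mul(Add(Rational(-1, 2), -4), 7) = Mul(Rational(-9, 2), 7) = Rational(-63, 2) ≈ -31.500)
Pow(Add(G, -51), 2) = Pow(Add(Rational(-63, 2), -51), 2) = Pow(Rational(-165, 2), 2) = Rational(27225, 4)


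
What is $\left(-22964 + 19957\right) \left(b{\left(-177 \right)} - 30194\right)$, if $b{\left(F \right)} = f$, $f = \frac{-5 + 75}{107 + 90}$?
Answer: $\frac{17886081036}{197} \approx 9.0792 \cdot 10^{7}$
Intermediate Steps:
$f = \frac{70}{197} \approx 0.35533$
$b{\left(F \right)} = \frac{70}{197}$
$\left(-22964 + 19957\right) \left(b{\left(-177 \right)} - 30194\right) = \left(-22964 + 19957\right) \left(\frac{70}{197} - 30194\right) = \left(-3007\right) \left(- \frac{5948148}{197}\right) = \frac{17886081036}{197}$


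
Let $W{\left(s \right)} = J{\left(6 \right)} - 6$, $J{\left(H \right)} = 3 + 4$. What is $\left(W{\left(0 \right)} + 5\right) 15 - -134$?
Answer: $224$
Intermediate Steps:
$J{\left(H \right)} = 7$
$W{\left(s \right)} = 1$ ($W{\left(s \right)} = 7 - 6 = 1$)
$\left(W{\left(0 \right)} + 5\right) 15 - -134 = \left(1 + 5\right) 15 - -134 = 6 \cdot 15 + 134 = 90 + 134 = 224$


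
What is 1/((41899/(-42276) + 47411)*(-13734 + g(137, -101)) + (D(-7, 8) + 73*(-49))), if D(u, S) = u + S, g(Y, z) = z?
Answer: -3252/2133055252567 ≈ -1.5246e-9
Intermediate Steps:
D(u, S) = S + u
1/((41899/(-42276) + 47411)*(-13734 + g(137, -101)) + (D(-7, 8) + 73*(-49))) = 1/((41899/(-42276) + 47411)*(-13734 - 101) + ((8 - 7) + 73*(-49))) = 1/((41899*(-1/42276) + 47411)*(-13835) + (1 - 3577)) = 1/((-3223/3252 + 47411)*(-13835) - 3576) = 1/((154177349/3252)*(-13835) - 3576) = 1/(-2133043623415/3252 - 3576) = 1/(-2133055252567/3252) = -3252/2133055252567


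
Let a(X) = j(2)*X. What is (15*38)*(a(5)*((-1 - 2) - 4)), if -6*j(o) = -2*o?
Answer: -13300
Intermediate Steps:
j(o) = o/3 (j(o) = -(-1)*o/3 = o/3)
a(X) = 2*X/3 (a(X) = ((⅓)*2)*X = 2*X/3)
(15*38)*(a(5)*((-1 - 2) - 4)) = (15*38)*(((⅔)*5)*((-1 - 2) - 4)) = 570*(10*(-3 - 4)/3) = 570*((10/3)*(-7)) = 570*(-70/3) = -13300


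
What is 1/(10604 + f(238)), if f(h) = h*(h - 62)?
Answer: 1/52492 ≈ 1.9051e-5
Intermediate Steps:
f(h) = h*(-62 + h)
1/(10604 + f(238)) = 1/(10604 + 238*(-62 + 238)) = 1/(10604 + 238*176) = 1/(10604 + 41888) = 1/52492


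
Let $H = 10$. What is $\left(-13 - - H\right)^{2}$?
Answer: $9$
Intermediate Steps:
$\left(-13 - - H\right)^{2} = \left(-13 - \left(-1\right) 10\right)^{2} = \left(-13 - -10\right)^{2} = \left(-13 + 10\right)^{2} = \left(-3\right)^{2} = 9$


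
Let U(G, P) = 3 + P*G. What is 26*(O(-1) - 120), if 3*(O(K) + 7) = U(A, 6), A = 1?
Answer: -3224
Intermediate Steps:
U(G, P) = 3 + G*P
O(K) = -4 (O(K) = -7 + (3 + 1*6)/3 = -7 + (3 + 6)/3 = -7 + (⅓)*9 = -7 + 3 = -4)
26*(O(-1) - 120) = 26*(-4 - 120) = 26*(-124) = -3224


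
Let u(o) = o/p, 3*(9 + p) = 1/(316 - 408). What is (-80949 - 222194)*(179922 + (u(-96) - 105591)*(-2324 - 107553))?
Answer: -8739176539393163439/2485 ≈ -3.5168e+15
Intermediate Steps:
p = -2485/276 (p = -9 + 1/(3*(316 - 408)) = -9 + (⅓)/(-92) = -9 + (⅓)*(-1/92) = -9 - 1/276 = -2485/276 ≈ -9.0036)
u(o) = -276*o/2485 (u(o) = o/(-2485/276) = o*(-276/2485) = -276*o/2485)
(-80949 - 222194)*(179922 + (u(-96) - 105591)*(-2324 - 107553)) = (-80949 - 222194)*(179922 + (-276/2485*(-96) - 105591)*(-2324 - 107553)) = -303143*(179922 + (26496/2485 - 105591)*(-109877)) = -303143*(179922 - 262367139/2485*(-109877)) = -303143*(179922 + 28828114131903/2485) = -303143*28828561238073/2485 = -8739176539393163439/2485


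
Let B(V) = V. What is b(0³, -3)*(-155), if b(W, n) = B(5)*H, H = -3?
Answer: 2325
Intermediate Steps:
b(W, n) = -15 (b(W, n) = 5*(-3) = -15)
b(0³, -3)*(-155) = -15*(-155) = 2325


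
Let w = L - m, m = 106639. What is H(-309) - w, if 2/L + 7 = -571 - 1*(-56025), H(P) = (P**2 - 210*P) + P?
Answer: 14787770345/55447 ≈ 2.6670e+5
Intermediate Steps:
H(P) = P**2 - 209*P
L = 2/55447 (L = 2/(-7 + (-571 - 1*(-56025))) = 2/(-7 + (-571 + 56025)) = 2/(-7 + 55454) = 2/55447 ≈ 3.6070e-5)
w = -5912812631/55447 (w = 2/55447 - 1*106639 = 2/55447 - 106639 = -5912812631/55447 ≈ -1.0664e+5)
H(-309) - w = -309*(-209 - 309) - 1*(-5912812631/55447) = -309*(-518) + 5912812631/55447 = 160062 + 5912812631/55447 = 14787770345/55447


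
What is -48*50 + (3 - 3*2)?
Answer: -2403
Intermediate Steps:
-48*50 + (3 - 3*2) = -2400 + (3 - 6) = -2400 - 3 = -2403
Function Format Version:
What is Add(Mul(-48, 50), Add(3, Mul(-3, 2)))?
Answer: -2403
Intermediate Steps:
Add(Mul(-48, 50), Add(3, Mul(-3, 2))) = Add(-2400, Add(3, -6)) = Add(-2400, -3) = -2403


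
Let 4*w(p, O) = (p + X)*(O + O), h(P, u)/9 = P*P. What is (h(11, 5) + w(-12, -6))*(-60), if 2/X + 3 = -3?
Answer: -67560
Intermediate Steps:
X = -⅓ (X = 2/(-3 - 3) = 2/(-6) = 2*(-⅙) = -⅓ ≈ -0.33333)
h(P, u) = 9*P² (h(P, u) = 9*(P*P) = 9*P²)
w(p, O) = O*(-⅓ + p)/2 (w(p, O) = ((p - ⅓)*(O + O))/4 = ((-⅓ + p)*(2*O))/4 = (2*O*(-⅓ + p))/4 = O*(-⅓ + p)/2)
(h(11, 5) + w(-12, -6))*(-60) = (9*11² + (⅙)*(-6)*(-1 + 3*(-12)))*(-60) = (9*121 + (⅙)*(-6)*(-1 - 36))*(-60) = (1089 + (⅙)*(-6)*(-37))*(-60) = (1089 + 37)*(-60) = 1126*(-60) = -67560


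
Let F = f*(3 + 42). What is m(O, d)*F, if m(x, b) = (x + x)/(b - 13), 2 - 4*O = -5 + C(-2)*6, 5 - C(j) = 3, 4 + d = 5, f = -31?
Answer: -2325/8 ≈ -290.63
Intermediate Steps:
d = 1 (d = -4 + 5 = 1)
C(j) = 2 (C(j) = 5 - 1*3 = 5 - 3 = 2)
F = -1395 (F = -31*(3 + 42) = -31*45 = -1395)
O = -5/4 (O = 1/2 - (-5 + 2*6)/4 = 1/2 - (-5 + 12)/4 = 1/2 - 1/4*7 = 1/2 - 7/4 = -5/4 ≈ -1.2500)
m(x, b) = 2*x/(-13 + b) (m(x, b) = (2*x)/(-13 + b) = 2*x/(-13 + b))
m(O, d)*F = (2*(-5/4)/(-13 + 1))*(-1395) = (2*(-5/4)/(-12))*(-1395) = (2*(-5/4)*(-1/12))*(-1395) = (5/24)*(-1395) = -2325/8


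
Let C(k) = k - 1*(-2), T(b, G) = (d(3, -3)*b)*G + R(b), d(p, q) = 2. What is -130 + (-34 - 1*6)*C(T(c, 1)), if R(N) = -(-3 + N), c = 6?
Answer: -570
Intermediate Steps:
R(N) = 3 - N
T(b, G) = 3 - b + 2*G*b (T(b, G) = (2*b)*G + (3 - b) = 2*G*b + (3 - b) = 3 - b + 2*G*b)
C(k) = 2 + k (C(k) = k + 2 = 2 + k)
-130 + (-34 - 1*6)*C(T(c, 1)) = -130 + (-34 - 1*6)*(2 + (3 - 1*6 + 2*1*6)) = -130 + (-34 - 6)*(2 + (3 - 6 + 12)) = -130 - 40*(2 + 9) = -130 - 40*11 = -130 - 440 = -570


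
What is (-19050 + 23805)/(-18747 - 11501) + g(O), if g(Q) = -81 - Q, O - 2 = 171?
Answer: -7687747/30248 ≈ -254.16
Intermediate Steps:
O = 173 (O = 2 + 171 = 173)
(-19050 + 23805)/(-18747 - 11501) + g(O) = (-19050 + 23805)/(-18747 - 11501) + (-81 - 1*173) = 4755/(-30248) + (-81 - 173) = 4755*(-1/30248) - 254 = -4755/30248 - 254 = -7687747/30248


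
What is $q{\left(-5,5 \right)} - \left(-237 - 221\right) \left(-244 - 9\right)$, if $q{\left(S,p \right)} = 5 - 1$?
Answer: $-115870$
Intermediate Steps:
$q{\left(S,p \right)} = 4$
$q{\left(-5,5 \right)} - \left(-237 - 221\right) \left(-244 - 9\right) = 4 - \left(-237 - 221\right) \left(-244 - 9\right) = 4 - \left(-458\right) \left(-253\right) = 4 - 115874 = -115870$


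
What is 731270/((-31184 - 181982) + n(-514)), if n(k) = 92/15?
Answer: -5484525/1598699 ≈ -3.4306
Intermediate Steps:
n(k) = 92/15 (n(k) = 92*(1/15) = 92/15)
731270/((-31184 - 181982) + n(-514)) = 731270/((-31184 - 181982) + 92/15) = 731270/(-213166 + 92/15) = 731270/(-3197398/15) = 731270*(-15/3197398) = -5484525/1598699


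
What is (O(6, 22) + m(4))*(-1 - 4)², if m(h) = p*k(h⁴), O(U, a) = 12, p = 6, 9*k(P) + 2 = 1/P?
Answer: 102425/384 ≈ 266.73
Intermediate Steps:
k(P) = -2/9 + 1/(9*P)
m(h) = 2*(1 - 2*h⁴)/(3*h⁴) (m(h) = 6*((1 - 2*h⁴)/(9*(h⁴))) = 6*((1 - 2*h⁴)/(9*h⁴)) = 2*(1 - 2*h⁴)/(3*h⁴))
(O(6, 22) + m(4))*(-1 - 4)² = (12 + (-4/3 + (⅔)/4⁴))*(-1 - 4)² = (12 + (-4/3 + (⅔)*(1/256)))*(-5)² = (12 + (-4/3 + 1/384))*25 = (12 - 511/384)*25 = (4097/384)*25 = 102425/384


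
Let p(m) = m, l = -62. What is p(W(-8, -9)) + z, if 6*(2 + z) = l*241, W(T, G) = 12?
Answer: -7441/3 ≈ -2480.3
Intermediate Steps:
z = -7477/3 (z = -2 + (-62*241)/6 = -2 + (⅙)*(-14942) = -2 - 7471/3 = -7477/3 ≈ -2492.3)
p(W(-8, -9)) + z = 12 - 7477/3 = -7441/3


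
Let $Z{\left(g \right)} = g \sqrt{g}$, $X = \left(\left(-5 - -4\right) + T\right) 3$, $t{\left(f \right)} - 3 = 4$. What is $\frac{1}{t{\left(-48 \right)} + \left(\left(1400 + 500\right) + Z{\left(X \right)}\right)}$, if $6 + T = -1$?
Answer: $\frac{1907}{3650473} + \frac{48 i \sqrt{6}}{3650473} \approx 0.0005224 + 3.2208 \cdot 10^{-5} i$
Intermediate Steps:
$T = -7$ ($T = -6 - 1 = -7$)
$t{\left(f \right)} = 7$ ($t{\left(f \right)} = 3 + 4 = 7$)
$X = -24$ ($X = \left(\left(-5 - -4\right) - 7\right) 3 = \left(\left(-5 + 4\right) - 7\right) 3 = \left(-1 - 7\right) 3 = \left(-8\right) 3 = -24$)
$Z{\left(g \right)} = g^{\frac{3}{2}}$
$\frac{1}{t{\left(-48 \right)} + \left(\left(1400 + 500\right) + Z{\left(X \right)}\right)} = \frac{1}{7 + \left(\left(1400 + 500\right) + \left(-24\right)^{\frac{3}{2}}\right)} = \frac{1}{7 + \left(1900 - 48 i \sqrt{6}\right)} = \frac{1}{1907 - 48 i \sqrt{6}}$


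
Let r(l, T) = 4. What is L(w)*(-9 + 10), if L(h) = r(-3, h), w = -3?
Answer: 4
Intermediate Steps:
L(h) = 4
L(w)*(-9 + 10) = 4*(-9 + 10) = 4*1 = 4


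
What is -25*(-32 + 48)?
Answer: -400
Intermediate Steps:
-25*(-32 + 48) = -25*16 = -400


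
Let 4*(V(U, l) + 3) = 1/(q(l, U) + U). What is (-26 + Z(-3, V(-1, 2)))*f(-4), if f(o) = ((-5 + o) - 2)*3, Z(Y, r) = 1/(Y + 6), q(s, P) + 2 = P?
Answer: 847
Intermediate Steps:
q(s, P) = -2 + P
V(U, l) = -3 + 1/(4*(-2 + 2*U)) (V(U, l) = -3 + 1/(4*((-2 + U) + U)) = -3 + 1/(4*(-2 + 2*U)))
Z(Y, r) = 1/(6 + Y)
f(o) = -21 + 3*o (f(o) = (-7 + o)*3 = -21 + 3*o)
(-26 + Z(-3, V(-1, 2)))*f(-4) = (-26 + 1/(6 - 3))*(-21 + 3*(-4)) = (-26 + 1/3)*(-21 - 12) = (-26 + 1/3)*(-33) = -77/3*(-33) = 847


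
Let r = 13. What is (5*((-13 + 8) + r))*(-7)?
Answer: -280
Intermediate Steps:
(5*((-13 + 8) + r))*(-7) = (5*((-13 + 8) + 13))*(-7) = (5*(-5 + 13))*(-7) = (5*8)*(-7) = 40*(-7) = -280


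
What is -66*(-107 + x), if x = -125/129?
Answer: 306416/43 ≈ 7126.0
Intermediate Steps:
x = -125/129 (x = -125*1/129 = -125/129 ≈ -0.96899)
-66*(-107 + x) = -66*(-107 - 125/129) = -66*(-13928/129) = 306416/43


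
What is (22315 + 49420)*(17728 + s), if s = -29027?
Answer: -810533765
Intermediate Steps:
(22315 + 49420)*(17728 + s) = (22315 + 49420)*(17728 - 29027) = 71735*(-11299) = -810533765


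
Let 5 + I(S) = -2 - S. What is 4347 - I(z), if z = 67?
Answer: 4421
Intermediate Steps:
I(S) = -7 - S (I(S) = -5 + (-2 - S) = -7 - S)
4347 - I(z) = 4347 - (-7 - 1*67) = 4347 - (-7 - 67) = 4347 - 1*(-74) = 4347 + 74 = 4421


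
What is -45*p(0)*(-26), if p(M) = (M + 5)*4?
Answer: 23400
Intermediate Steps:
p(M) = 20 + 4*M (p(M) = (5 + M)*4 = 20 + 4*M)
-45*p(0)*(-26) = -45*(20 + 4*0)*(-26) = -45*(20 + 0)*(-26) = -45*20*(-26) = -900*(-26) = 23400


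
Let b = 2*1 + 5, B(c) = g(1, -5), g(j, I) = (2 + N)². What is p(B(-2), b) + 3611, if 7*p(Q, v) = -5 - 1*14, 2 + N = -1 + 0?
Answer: 25258/7 ≈ 3608.3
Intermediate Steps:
N = -3 (N = -2 + (-1 + 0) = -2 - 1 = -3)
g(j, I) = 1 (g(j, I) = (2 - 3)² = (-1)² = 1)
B(c) = 1
b = 7 (b = 2 + 5 = 7)
p(Q, v) = -19/7 (p(Q, v) = (-5 - 1*14)/7 = (-5 - 14)/7 = (⅐)*(-19) = -19/7)
p(B(-2), b) + 3611 = -19/7 + 3611 = 25258/7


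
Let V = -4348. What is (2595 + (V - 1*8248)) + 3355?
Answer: -6646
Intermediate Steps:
(2595 + (V - 1*8248)) + 3355 = (2595 + (-4348 - 1*8248)) + 3355 = (2595 + (-4348 - 8248)) + 3355 = (2595 - 12596) + 3355 = -10001 + 3355 = -6646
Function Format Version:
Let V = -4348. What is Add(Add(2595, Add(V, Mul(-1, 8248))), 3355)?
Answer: -6646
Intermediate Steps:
Add(Add(2595, Add(V, Mul(-1, 8248))), 3355) = Add(Add(2595, Add(-4348, Mul(-1, 8248))), 3355) = Add(Add(2595, Add(-4348, -8248)), 3355) = Add(Add(2595, -12596), 3355) = Add(-10001, 3355) = -6646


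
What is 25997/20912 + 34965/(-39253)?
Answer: 289272161/820858736 ≈ 0.35240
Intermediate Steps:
25997/20912 + 34965/(-39253) = 25997*(1/20912) + 34965*(-1/39253) = 25997/20912 - 34965/39253 = 289272161/820858736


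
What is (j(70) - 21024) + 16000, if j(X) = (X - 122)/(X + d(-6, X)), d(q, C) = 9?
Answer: -396948/79 ≈ -5024.7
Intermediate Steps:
j(X) = (-122 + X)/(9 + X) (j(X) = (X - 122)/(X + 9) = (-122 + X)/(9 + X))
(j(70) - 21024) + 16000 = ((-122 + 70)/(9 + 70) - 21024) + 16000 = (-52/79 - 21024) + 16000 = -1660948/79 + 16000 = -396948/79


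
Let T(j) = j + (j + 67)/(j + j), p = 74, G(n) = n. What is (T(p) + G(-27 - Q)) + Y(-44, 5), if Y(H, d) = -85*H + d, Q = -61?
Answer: 570385/148 ≈ 3854.0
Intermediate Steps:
Y(H, d) = d - 85*H
T(j) = j + (67 + j)/(2*j) (T(j) = j + (67 + j)/((2*j)) = j + (67 + j)*(1/(2*j)) = j + (67 + j)/(2*j))
(T(p) + G(-27 - Q)) + Y(-44, 5) = ((½ + 74 + (67/2)/74) + (-27 - 1*(-61))) + (5 - 85*(-44)) = ((½ + 74 + (67/2)*(1/74)) + (-27 + 61)) + (5 + 3740) = ((½ + 74 + 67/148) + 34) + 3745 = (11093/148 + 34) + 3745 = 16125/148 + 3745 = 570385/148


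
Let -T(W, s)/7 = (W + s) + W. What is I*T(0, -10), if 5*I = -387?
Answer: -5418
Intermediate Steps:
T(W, s) = -14*W - 7*s (T(W, s) = -7*((W + s) + W) = -7*(s + 2*W) = -14*W - 7*s)
I = -387/5 (I = (⅕)*(-387) = -387/5 ≈ -77.400)
I*T(0, -10) = -387*(-14*0 - 7*(-10))/5 = -387*(0 + 70)/5 = -387/5*70 = -5418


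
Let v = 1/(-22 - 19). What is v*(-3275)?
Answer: 3275/41 ≈ 79.878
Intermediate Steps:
v = -1/41 (v = 1/(-41) = -1/41 ≈ -0.024390)
v*(-3275) = -1/41*(-3275) = 3275/41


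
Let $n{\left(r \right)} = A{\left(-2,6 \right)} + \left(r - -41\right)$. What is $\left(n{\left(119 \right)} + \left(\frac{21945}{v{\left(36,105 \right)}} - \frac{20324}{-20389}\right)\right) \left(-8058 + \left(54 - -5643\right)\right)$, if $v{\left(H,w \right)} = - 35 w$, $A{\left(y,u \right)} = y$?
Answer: $- \frac{257824054449}{713615} \approx -3.6129 \cdot 10^{5}$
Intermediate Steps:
$n{\left(r \right)} = 39 + r$ ($n{\left(r \right)} = -2 + \left(r - -41\right) = -2 + \left(r + 41\right) = -2 + \left(41 + r\right) = 39 + r$)
$\left(n{\left(119 \right)} + \left(\frac{21945}{v{\left(36,105 \right)}} - \frac{20324}{-20389}\right)\right) \left(-8058 + \left(54 - -5643\right)\right) = \left(\left(39 + 119\right) + \left(\frac{21945}{\left(-35\right) 105} - \frac{20324}{-20389}\right)\right) \left(-8058 + \left(54 - -5643\right)\right) = \left(158 + \left(\frac{21945}{-3675} - - \frac{20324}{20389}\right)\right) \left(-8058 + \left(54 + 5643\right)\right) = \left(158 + \left(21945 \left(- \frac{1}{3675}\right) + \frac{20324}{20389}\right)\right) \left(-8058 + 5697\right) = \left(158 + \left(- \frac{209}{35} + \frac{20324}{20389}\right)\right) \left(-2361\right) = \left(158 - \frac{3549961}{713615}\right) \left(-2361\right) = \frac{109201209}{713615} \left(-2361\right) = - \frac{257824054449}{713615}$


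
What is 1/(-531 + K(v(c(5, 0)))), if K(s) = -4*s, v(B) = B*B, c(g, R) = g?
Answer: -1/631 ≈ -0.0015848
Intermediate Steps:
v(B) = B²
1/(-531 + K(v(c(5, 0)))) = 1/(-531 - 4*5²) = 1/(-531 - 4*25) = 1/(-531 - 100) = 1/(-631) = -1/631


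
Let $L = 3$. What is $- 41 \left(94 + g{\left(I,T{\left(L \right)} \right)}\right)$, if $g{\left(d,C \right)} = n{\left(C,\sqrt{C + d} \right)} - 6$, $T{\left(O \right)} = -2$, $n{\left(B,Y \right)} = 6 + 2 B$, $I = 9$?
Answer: $-3690$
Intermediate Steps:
$g{\left(d,C \right)} = 2 C$ ($g{\left(d,C \right)} = \left(6 + 2 C\right) - 6 = 2 C$)
$- 41 \left(94 + g{\left(I,T{\left(L \right)} \right)}\right) = - 41 \left(94 + 2 \left(-2\right)\right) = - 41 \left(94 - 4\right) = \left(-41\right) 90 = -3690$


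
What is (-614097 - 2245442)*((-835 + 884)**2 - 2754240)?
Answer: 7868990942221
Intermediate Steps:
(-614097 - 2245442)*((-835 + 884)**2 - 2754240) = -2859539*(49**2 - 2754240) = -2859539*(2401 - 2754240) = -2859539*(-2751839) = 7868990942221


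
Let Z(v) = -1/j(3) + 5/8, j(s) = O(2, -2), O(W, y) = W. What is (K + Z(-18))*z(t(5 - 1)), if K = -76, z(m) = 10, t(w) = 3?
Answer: -3035/4 ≈ -758.75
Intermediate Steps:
j(s) = 2
Z(v) = 1/8 (Z(v) = -1/2 + 5/8 = 1/8)
(K + Z(-18))*z(t(5 - 1)) = (-76 + 1/8)*10 = -607/8*10 = -3035/4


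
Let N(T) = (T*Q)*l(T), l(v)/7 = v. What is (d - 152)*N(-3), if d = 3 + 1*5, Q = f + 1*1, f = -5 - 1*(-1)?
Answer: 27216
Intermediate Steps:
l(v) = 7*v
f = -4 (f = -5 + 1 = -4)
Q = -3 (Q = -4 + 1*1 = -4 + 1 = -3)
d = 8 (d = 3 + 5 = 8)
N(T) = -21*T² (N(T) = (T*(-3))*(7*T) = (-3*T)*(7*T) = -21*T²)
(d - 152)*N(-3) = (8 - 152)*(-21*(-3)²) = -(-3024)*9 = -144*(-189) = 27216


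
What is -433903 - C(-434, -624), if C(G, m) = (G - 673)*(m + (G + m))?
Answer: -2295877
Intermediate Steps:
C(G, m) = (-673 + G)*(G + 2*m)
-433903 - C(-434, -624) = -433903 - ((-434)² - 1346*(-624) - 673*(-434) + 2*(-434)*(-624)) = -433903 - (188356 + 839904 + 292082 + 541632) = -433903 - 1*1861974 = -433903 - 1861974 = -2295877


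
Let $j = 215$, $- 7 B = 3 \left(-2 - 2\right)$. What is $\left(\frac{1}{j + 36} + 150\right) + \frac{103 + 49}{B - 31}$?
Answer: $\frac{7451391}{51455} \approx 144.81$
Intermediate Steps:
$B = \frac{12}{7}$ ($B = - \frac{3 \left(-2 - 2\right)}{7} = - \frac{3 \left(-4\right)}{7} = \left(- \frac{1}{7}\right) \left(-12\right) = \frac{12}{7} \approx 1.7143$)
$\left(\frac{1}{j + 36} + 150\right) + \frac{103 + 49}{B - 31} = \left(\frac{1}{215 + 36} + 150\right) + \frac{103 + 49}{\frac{12}{7} - 31} = \left(\frac{1}{251} + 150\right) + \frac{152}{- \frac{205}{7}} = \left(\frac{1}{251} + 150\right) + 152 \left(- \frac{7}{205}\right) = \frac{37651}{251} - \frac{1064}{205} = \frac{7451391}{51455}$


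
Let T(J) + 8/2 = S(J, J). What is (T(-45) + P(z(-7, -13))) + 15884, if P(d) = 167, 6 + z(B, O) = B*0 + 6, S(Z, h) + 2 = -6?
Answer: 16039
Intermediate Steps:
S(Z, h) = -8 (S(Z, h) = -2 - 6 = -8)
z(B, O) = 0 (z(B, O) = -6 + (B*0 + 6) = -6 + (0 + 6) = -6 + 6 = 0)
T(J) = -12 (T(J) = -4 - 8 = -12)
(T(-45) + P(z(-7, -13))) + 15884 = (-12 + 167) + 15884 = 155 + 15884 = 16039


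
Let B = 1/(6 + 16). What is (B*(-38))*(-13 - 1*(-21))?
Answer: -152/11 ≈ -13.818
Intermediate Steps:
B = 1/22 ≈ 0.045455
(B*(-38))*(-13 - 1*(-21)) = ((1/22)*(-38))*(-13 - 1*(-21)) = -19*(-13 + 21)/11 = -19/11*8 = -152/11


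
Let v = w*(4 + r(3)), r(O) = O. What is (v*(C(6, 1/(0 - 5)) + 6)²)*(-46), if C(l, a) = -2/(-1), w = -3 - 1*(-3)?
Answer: 0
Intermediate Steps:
w = 0 (w = -3 + 3 = 0)
C(l, a) = 2 (C(l, a) = -2*(-1) = 2)
v = 0 (v = 0*(4 + 3) = 0*7 = 0)
(v*(C(6, 1/(0 - 5)) + 6)²)*(-46) = (0*(2 + 6)²)*(-46) = (0*8²)*(-46) = (0*64)*(-46) = 0*(-46) = 0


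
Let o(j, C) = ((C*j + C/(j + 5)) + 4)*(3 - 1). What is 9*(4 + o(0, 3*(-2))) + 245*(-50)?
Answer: -60818/5 ≈ -12164.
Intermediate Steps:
o(j, C) = 8 + 2*C*j + 2*C/(5 + j) (o(j, C) = ((C*j + C/(5 + j)) + 4)*2 = (4 + C*j + C/(5 + j))*2 = 8 + 2*C*j + 2*C/(5 + j))
9*(4 + o(0, 3*(-2))) + 245*(-50) = 9*(4 + 2*(20 + 3*(-2) + 4*0 + (3*(-2))*0² + 5*(3*(-2))*0)/(5 + 0)) + 245*(-50) = 9*(4 + 2*(20 - 6 + 0 - 6*0 + 5*(-6)*0)/5) - 12250 = 9*(4 + 2*(⅕)*(20 - 6 + 0 + 0 + 0)) - 12250 = 9*(4 + 2*(⅕)*14) - 12250 = 9*(4 + 28/5) - 12250 = 9*(48/5) - 12250 = 432/5 - 12250 = -60818/5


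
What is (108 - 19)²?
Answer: 7921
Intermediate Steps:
(108 - 19)² = 89² = 7921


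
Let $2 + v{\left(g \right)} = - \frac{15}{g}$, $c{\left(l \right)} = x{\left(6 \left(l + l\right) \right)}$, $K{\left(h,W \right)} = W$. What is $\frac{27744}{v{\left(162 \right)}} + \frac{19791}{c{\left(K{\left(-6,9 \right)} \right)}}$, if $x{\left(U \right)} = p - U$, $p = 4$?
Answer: $- \frac{158046687}{11752} \approx -13449.0$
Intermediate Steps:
$x{\left(U \right)} = 4 - U$
$c{\left(l \right)} = 4 - 12 l$ ($c{\left(l \right)} = 4 - 6 \left(l + l\right) = 4 - 6 \cdot 2 l = 4 - 12 l$)
$v{\left(g \right)} = -2 - \frac{15}{g}$
$\frac{27744}{v{\left(162 \right)}} + \frac{19791}{c{\left(K{\left(-6,9 \right)} \right)}} = \frac{27744}{-2 - \frac{15}{162}} + \frac{19791}{4 - 108} = \frac{27744}{-2 - \frac{5}{54}} + \frac{19791}{4 - 108} = \frac{27744}{-2 - \frac{5}{54}} + \frac{19791}{-104} = \frac{27744}{- \frac{113}{54}} + 19791 \left(- \frac{1}{104}\right) = 27744 \left(- \frac{54}{113}\right) - \frac{19791}{104} = - \frac{1498176}{113} - \frac{19791}{104} = - \frac{158046687}{11752}$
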